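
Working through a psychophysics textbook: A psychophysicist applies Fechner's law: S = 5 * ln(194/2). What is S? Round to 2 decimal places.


S = 5 * ln(194/2)
I/I0 = 97.0
ln(97.0) = 4.5747
S = 5 * 4.5747
= 22.87


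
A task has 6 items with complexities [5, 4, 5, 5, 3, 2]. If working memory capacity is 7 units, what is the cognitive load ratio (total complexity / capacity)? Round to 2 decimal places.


Total complexity = 5 + 4 + 5 + 5 + 3 + 2 = 24
Load = total / capacity = 24 / 7
= 3.43


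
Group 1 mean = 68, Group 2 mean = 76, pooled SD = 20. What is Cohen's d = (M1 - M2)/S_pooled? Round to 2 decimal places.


Cohen's d = (M1 - M2) / S_pooled
= (68 - 76) / 20
= -8 / 20
= -0.40


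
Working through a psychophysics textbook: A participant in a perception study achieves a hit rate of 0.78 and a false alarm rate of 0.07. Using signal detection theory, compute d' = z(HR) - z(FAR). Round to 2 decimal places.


d' = z(HR) - z(FAR)
z(0.78) = 0.7722
z(0.07) = -1.4758
d' = 0.7722 - -1.4758
= 2.25


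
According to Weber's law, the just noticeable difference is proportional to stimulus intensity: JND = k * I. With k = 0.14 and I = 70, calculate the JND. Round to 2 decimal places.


JND = k * I
JND = 0.14 * 70
= 9.80


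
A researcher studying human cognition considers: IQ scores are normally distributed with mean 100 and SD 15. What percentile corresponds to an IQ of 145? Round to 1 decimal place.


z = (IQ - mean) / SD
z = (145 - 100) / 15 = 3.0
Percentile = Phi(3.0) * 100
Phi(3.0) = 0.99865
= 99.9


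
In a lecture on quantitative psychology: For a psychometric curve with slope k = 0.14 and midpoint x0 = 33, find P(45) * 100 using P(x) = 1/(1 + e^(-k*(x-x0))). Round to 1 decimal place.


P(x) = 1/(1 + e^(-0.14*(45 - 33)))
Exponent = -0.14 * 12 = -1.68
e^(-1.68) = 0.186374
P = 1/(1 + 0.186374) = 0.842905
Percentage = 84.3


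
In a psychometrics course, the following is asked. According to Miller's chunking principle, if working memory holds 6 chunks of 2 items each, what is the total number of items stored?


Total items = chunks * items_per_chunk
= 6 * 2
= 12


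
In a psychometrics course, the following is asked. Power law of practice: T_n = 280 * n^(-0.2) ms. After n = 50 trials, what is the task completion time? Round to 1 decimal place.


T_n = 280 * 50^(-0.2)
50^(-0.2) = 0.457305
T_n = 280 * 0.457305
= 128.0 ms


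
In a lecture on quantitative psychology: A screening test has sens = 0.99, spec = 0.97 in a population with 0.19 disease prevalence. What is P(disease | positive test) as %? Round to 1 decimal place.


PPV = (sens * prev) / (sens * prev + (1-spec) * (1-prev))
Numerator = 0.99 * 0.19 = 0.1881
P(positive and no disease) = (1 - spec) * (1 - prev) = (1 - 0.97) * (1 - 0.19) = 0.0243
Denominator = 0.1881 + 0.0243 = 0.2124
PPV = 0.1881 / 0.2124 = 0.885593
As percentage = 88.6


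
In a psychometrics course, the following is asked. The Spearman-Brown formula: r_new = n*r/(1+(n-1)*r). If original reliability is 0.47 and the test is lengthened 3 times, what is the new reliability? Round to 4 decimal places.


r_new = n*r / (1 + (n-1)*r)
Numerator = 3 * 0.47 = 1.41
Denominator = 1 + 2 * 0.47 = 1.94
r_new = 1.41 / 1.94
= 0.7268


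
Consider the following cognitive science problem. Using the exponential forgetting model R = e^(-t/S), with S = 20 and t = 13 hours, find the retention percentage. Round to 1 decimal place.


R = e^(-t/S)
-t/S = -13/20 = -0.65
R = e^(-0.65) = 0.522046
Percentage = 0.522046 * 100
= 52.2


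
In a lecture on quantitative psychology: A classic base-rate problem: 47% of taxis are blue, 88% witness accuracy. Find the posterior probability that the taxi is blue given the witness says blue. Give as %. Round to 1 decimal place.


P(blue | says blue) = P(says blue | blue)*P(blue) / [P(says blue | blue)*P(blue) + P(says blue | not blue)*P(not blue)]
Numerator = 0.88 * 0.47 = 0.4136
False identification = 0.12 * 0.53 = 0.0636
P = 0.4136 / (0.4136 + 0.0636)
= 0.4136 / 0.4772
As percentage = 86.7


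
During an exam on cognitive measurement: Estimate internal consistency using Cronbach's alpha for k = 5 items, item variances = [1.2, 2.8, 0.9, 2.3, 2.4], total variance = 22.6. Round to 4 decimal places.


alpha = (k/(k-1)) * (1 - sum(s_i^2)/s_total^2)
sum(item variances) = 9.6
k/(k-1) = 5/4 = 1.25
1 - 9.6/22.6 = 1 - 0.424779 = 0.575221
alpha = 1.25 * 0.575221
= 0.7190


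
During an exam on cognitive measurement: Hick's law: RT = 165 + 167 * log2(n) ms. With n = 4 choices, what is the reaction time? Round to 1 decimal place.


RT = 165 + 167 * log2(4)
log2(4) = 2.0
RT = 165 + 167 * 2.0
= 165 + 334.0
= 499.0 ms


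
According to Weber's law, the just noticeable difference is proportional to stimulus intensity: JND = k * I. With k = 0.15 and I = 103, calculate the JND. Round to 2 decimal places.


JND = k * I
JND = 0.15 * 103
= 15.45


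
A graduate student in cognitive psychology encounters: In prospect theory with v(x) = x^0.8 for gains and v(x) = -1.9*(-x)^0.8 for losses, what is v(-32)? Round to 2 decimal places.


Since x = -32 < 0, use v(x) = -lambda*(-x)^alpha
(-x) = 32
32^0.8 = 16.0
v(-32) = -1.9 * 16.0
= -30.40


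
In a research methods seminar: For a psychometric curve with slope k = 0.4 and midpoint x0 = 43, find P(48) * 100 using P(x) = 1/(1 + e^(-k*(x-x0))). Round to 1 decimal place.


P(x) = 1/(1 + e^(-0.4*(48 - 43)))
Exponent = -0.4 * 5 = -2.0
e^(-2.0) = 0.135335
P = 1/(1 + 0.135335) = 0.880797
Percentage = 88.1


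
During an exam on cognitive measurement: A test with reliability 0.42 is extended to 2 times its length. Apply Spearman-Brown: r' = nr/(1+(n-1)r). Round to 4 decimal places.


r_new = n*r / (1 + (n-1)*r)
Numerator = 2 * 0.42 = 0.84
Denominator = 1 + 1 * 0.42 = 1.42
r_new = 0.84 / 1.42
= 0.5915


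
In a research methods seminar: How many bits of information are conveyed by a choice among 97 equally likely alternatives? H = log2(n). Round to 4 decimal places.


H = log2(n)
H = log2(97)
= 6.5999


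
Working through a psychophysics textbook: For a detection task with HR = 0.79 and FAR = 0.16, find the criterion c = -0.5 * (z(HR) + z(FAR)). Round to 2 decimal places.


c = -0.5 * (z(HR) + z(FAR))
z(0.79) = 0.8064
z(0.16) = -0.9945
c = -0.5 * (0.8064 + -0.9945)
= -0.5 * -0.1881
= 0.09


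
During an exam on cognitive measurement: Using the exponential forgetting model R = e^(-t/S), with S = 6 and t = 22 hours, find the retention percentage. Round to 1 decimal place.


R = e^(-t/S)
-t/S = -22/6 = -3.666667
R = e^(-3.666667) = 0.025562
Percentage = 0.025562 * 100
= 2.6


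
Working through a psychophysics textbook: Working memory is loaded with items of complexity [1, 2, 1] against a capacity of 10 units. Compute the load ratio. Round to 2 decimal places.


Total complexity = 1 + 2 + 1 = 4
Load = total / capacity = 4 / 10
= 0.40


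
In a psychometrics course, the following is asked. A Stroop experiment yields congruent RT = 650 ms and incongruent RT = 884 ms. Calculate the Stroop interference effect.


Stroop effect = RT(incongruent) - RT(congruent)
= 884 - 650
= 234 ms


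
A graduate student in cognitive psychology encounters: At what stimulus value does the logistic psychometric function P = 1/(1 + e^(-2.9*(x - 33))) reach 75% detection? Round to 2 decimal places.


At P = 0.75: 0.75 = 1/(1 + e^(-k*(x-x0)))
Solving: e^(-k*(x-x0)) = 1/3
x = x0 + ln(3)/k
ln(3) = 1.0986
x = 33 + 1.0986/2.9
= 33 + 0.3788
= 33.38


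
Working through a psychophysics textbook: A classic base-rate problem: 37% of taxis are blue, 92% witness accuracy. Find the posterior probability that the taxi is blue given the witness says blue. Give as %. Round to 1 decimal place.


P(blue | says blue) = P(says blue | blue)*P(blue) / [P(says blue | blue)*P(blue) + P(says blue | not blue)*P(not blue)]
Numerator = 0.92 * 0.37 = 0.3404
False identification = 0.08 * 0.63 = 0.0504
P = 0.3404 / (0.3404 + 0.0504)
= 0.3404 / 0.3908
As percentage = 87.1


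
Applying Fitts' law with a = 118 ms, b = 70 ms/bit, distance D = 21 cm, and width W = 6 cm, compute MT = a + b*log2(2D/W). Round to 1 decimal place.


MT = 118 + 70 * log2(2*21/6)
2D/W = 7.0
log2(7.0) = 2.8074
MT = 118 + 70 * 2.8074
= 314.5 ms


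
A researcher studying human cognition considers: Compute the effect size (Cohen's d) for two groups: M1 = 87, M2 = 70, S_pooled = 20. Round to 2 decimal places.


Cohen's d = (M1 - M2) / S_pooled
= (87 - 70) / 20
= 17 / 20
= 0.85


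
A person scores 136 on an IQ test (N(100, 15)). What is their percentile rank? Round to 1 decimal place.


z = (IQ - mean) / SD
z = (136 - 100) / 15 = 2.4
Percentile = Phi(2.4) * 100
Phi(2.4) = 0.991802
= 99.2


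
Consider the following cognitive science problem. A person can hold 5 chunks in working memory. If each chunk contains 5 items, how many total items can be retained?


Total items = chunks * items_per_chunk
= 5 * 5
= 25


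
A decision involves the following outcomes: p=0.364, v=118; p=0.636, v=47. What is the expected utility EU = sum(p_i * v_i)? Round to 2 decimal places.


EU = sum(p_i * v_i)
0.364 * 118 = 42.952
0.636 * 47 = 29.892
EU = 42.952 + 29.892
= 72.84


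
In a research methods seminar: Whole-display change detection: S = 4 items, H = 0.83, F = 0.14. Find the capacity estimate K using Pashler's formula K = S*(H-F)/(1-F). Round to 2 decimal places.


K = S * (H - F) / (1 - F)
H - F = 0.69
1 - F = 0.86
K = 4 * 0.69 / 0.86
= 3.21


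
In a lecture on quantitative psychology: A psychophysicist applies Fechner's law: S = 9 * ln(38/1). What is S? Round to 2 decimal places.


S = 9 * ln(38/1)
I/I0 = 38.0
ln(38.0) = 3.6376
S = 9 * 3.6376
= 32.74


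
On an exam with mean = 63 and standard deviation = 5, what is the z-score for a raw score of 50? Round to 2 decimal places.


z = (X - mu) / sigma
= (50 - 63) / 5
= -13 / 5
= -2.60


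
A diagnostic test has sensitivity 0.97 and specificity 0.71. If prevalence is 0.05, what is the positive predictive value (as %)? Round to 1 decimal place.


PPV = (sens * prev) / (sens * prev + (1-spec) * (1-prev))
Numerator = 0.97 * 0.05 = 0.0485
P(positive and no disease) = (1 - spec) * (1 - prev) = (1 - 0.71) * (1 - 0.05) = 0.2755
Denominator = 0.0485 + 0.2755 = 0.324
PPV = 0.0485 / 0.324 = 0.149691
As percentage = 15.0


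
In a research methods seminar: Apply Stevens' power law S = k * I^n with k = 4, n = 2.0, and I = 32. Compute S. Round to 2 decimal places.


S = 4 * 32^2.0
32^2.0 = 1024.0
S = 4 * 1024.0
= 4096.00


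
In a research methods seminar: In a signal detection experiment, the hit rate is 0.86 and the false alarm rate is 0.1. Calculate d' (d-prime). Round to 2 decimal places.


d' = z(HR) - z(FAR)
z(0.86) = 1.0803
z(0.1) = -1.2816
d' = 1.0803 - -1.2816
= 2.36


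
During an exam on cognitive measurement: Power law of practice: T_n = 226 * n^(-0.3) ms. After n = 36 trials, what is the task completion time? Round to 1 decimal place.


T_n = 226 * 36^(-0.3)
36^(-0.3) = 0.341279
T_n = 226 * 0.341279
= 77.1 ms


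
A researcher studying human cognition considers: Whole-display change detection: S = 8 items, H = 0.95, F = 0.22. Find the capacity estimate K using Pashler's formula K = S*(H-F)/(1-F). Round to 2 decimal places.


K = S * (H - F) / (1 - F)
H - F = 0.73
1 - F = 0.78
K = 8 * 0.73 / 0.78
= 7.49


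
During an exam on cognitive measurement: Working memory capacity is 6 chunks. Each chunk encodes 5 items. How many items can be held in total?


Total items = chunks * items_per_chunk
= 6 * 5
= 30


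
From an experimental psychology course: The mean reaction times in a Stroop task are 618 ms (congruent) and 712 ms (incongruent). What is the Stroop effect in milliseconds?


Stroop effect = RT(incongruent) - RT(congruent)
= 712 - 618
= 94 ms


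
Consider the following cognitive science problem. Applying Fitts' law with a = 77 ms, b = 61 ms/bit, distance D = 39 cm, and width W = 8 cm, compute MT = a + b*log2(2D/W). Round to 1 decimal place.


MT = 77 + 61 * log2(2*39/8)
2D/W = 9.75
log2(9.75) = 3.2854
MT = 77 + 61 * 3.2854
= 277.4 ms


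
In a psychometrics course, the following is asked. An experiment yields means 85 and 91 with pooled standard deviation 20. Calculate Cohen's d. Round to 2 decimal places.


Cohen's d = (M1 - M2) / S_pooled
= (85 - 91) / 20
= -6 / 20
= -0.30


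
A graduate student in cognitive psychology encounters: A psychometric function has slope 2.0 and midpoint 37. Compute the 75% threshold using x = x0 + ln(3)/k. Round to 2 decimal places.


At P = 0.75: 0.75 = 1/(1 + e^(-k*(x-x0)))
Solving: e^(-k*(x-x0)) = 1/3
x = x0 + ln(3)/k
ln(3) = 1.0986
x = 37 + 1.0986/2.0
= 37 + 0.5493
= 37.55


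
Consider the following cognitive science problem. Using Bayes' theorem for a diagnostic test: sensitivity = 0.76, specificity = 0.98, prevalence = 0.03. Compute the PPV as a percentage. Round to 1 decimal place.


PPV = (sens * prev) / (sens * prev + (1-spec) * (1-prev))
Numerator = 0.76 * 0.03 = 0.0228
P(positive and no disease) = (1 - spec) * (1 - prev) = (1 - 0.98) * (1 - 0.03) = 0.0194
Denominator = 0.0228 + 0.0194 = 0.0422
PPV = 0.0228 / 0.0422 = 0.540284
As percentage = 54.0


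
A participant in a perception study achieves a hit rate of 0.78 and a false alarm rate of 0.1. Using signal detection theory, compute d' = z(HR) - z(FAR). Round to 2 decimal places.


d' = z(HR) - z(FAR)
z(0.78) = 0.7722
z(0.1) = -1.2816
d' = 0.7722 - -1.2816
= 2.05


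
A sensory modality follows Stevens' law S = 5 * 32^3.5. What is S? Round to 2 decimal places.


S = 5 * 32^3.5
32^3.5 = 185363.8
S = 5 * 185363.8
= 926819.00


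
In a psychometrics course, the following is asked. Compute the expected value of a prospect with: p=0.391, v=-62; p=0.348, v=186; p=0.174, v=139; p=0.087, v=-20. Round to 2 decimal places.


EU = sum(p_i * v_i)
0.391 * -62 = -24.242
0.348 * 186 = 64.728
0.174 * 139 = 24.186
0.087 * -20 = -1.74
EU = -24.242 + 64.728 + 24.186 + -1.74
= 62.93


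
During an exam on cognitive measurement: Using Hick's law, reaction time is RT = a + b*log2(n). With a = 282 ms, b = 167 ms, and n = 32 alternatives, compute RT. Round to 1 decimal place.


RT = 282 + 167 * log2(32)
log2(32) = 5.0
RT = 282 + 167 * 5.0
= 282 + 835.0
= 1117.0 ms


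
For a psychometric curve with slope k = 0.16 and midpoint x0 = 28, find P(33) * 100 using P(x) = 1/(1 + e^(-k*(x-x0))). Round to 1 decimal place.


P(x) = 1/(1 + e^(-0.16*(33 - 28)))
Exponent = -0.16 * 5 = -0.8
e^(-0.8) = 0.449329
P = 1/(1 + 0.449329) = 0.689974
Percentage = 69.0


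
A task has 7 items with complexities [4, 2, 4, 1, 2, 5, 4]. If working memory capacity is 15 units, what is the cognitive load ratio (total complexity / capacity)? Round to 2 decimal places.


Total complexity = 4 + 2 + 4 + 1 + 2 + 5 + 4 = 22
Load = total / capacity = 22 / 15
= 1.47


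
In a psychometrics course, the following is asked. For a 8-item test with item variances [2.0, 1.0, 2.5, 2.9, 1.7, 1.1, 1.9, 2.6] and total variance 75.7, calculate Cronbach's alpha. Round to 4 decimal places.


alpha = (k/(k-1)) * (1 - sum(s_i^2)/s_total^2)
sum(item variances) = 15.7
k/(k-1) = 8/7 = 1.142857
1 - 15.7/75.7 = 1 - 0.207398 = 0.792602
alpha = 1.142857 * 0.792602
= 0.9058


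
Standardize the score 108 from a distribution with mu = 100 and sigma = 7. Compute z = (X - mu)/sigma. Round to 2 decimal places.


z = (X - mu) / sigma
= (108 - 100) / 7
= 8 / 7
= 1.14


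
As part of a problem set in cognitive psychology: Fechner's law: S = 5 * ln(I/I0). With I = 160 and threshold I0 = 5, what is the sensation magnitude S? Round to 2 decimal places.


S = 5 * ln(160/5)
I/I0 = 32.0
ln(32.0) = 3.4657
S = 5 * 3.4657
= 17.33


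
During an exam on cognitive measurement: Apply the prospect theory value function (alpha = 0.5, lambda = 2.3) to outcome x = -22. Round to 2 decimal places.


Since x = -22 < 0, use v(x) = -lambda*(-x)^alpha
(-x) = 22
22^0.5 = 4.6904
v(-22) = -2.3 * 4.6904
= -10.79


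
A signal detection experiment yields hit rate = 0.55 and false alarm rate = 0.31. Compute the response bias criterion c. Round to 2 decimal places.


c = -0.5 * (z(HR) + z(FAR))
z(0.55) = 0.1257
z(0.31) = -0.4959
c = -0.5 * (0.1257 + -0.4959)
= -0.5 * -0.3702
= 0.19


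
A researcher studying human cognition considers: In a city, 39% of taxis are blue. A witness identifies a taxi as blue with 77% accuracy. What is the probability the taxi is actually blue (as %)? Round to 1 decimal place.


P(blue | says blue) = P(says blue | blue)*P(blue) / [P(says blue | blue)*P(blue) + P(says blue | not blue)*P(not blue)]
Numerator = 0.77 * 0.39 = 0.3003
False identification = 0.23 * 0.61 = 0.1403
P = 0.3003 / (0.3003 + 0.1403)
= 0.3003 / 0.4406
As percentage = 68.2


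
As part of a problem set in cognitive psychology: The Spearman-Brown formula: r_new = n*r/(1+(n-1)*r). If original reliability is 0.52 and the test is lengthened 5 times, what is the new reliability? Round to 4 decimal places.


r_new = n*r / (1 + (n-1)*r)
Numerator = 5 * 0.52 = 2.6
Denominator = 1 + 4 * 0.52 = 3.08
r_new = 2.6 / 3.08
= 0.8442


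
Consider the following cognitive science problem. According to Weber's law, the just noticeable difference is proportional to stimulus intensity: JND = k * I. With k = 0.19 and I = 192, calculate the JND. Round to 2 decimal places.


JND = k * I
JND = 0.19 * 192
= 36.48


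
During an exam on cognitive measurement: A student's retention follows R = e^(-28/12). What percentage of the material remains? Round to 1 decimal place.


R = e^(-t/S)
-t/S = -28/12 = -2.333333
R = e^(-2.333333) = 0.096972
Percentage = 0.096972 * 100
= 9.7


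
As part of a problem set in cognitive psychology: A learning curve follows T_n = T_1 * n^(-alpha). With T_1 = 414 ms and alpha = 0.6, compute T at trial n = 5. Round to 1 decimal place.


T_n = 414 * 5^(-0.6)
5^(-0.6) = 0.380731
T_n = 414 * 0.380731
= 157.6 ms


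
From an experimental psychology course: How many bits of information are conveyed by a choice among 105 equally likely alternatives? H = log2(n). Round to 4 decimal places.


H = log2(n)
H = log2(105)
= 6.7142


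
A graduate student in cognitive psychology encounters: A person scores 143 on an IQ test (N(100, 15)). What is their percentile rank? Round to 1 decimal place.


z = (IQ - mean) / SD
z = (143 - 100) / 15 = 2.8667
Percentile = Phi(2.8667) * 100
Phi(2.8667) = 0.997926
= 99.8


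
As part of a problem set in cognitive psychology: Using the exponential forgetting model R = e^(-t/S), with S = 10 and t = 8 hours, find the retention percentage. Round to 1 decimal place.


R = e^(-t/S)
-t/S = -8/10 = -0.8
R = e^(-0.8) = 0.449329
Percentage = 0.449329 * 100
= 44.9


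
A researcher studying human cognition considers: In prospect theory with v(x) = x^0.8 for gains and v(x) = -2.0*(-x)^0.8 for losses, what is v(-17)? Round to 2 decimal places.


Since x = -17 < 0, use v(x) = -lambda*(-x)^alpha
(-x) = 17
17^0.8 = 9.6463
v(-17) = -2.0 * 9.6463
= -19.29


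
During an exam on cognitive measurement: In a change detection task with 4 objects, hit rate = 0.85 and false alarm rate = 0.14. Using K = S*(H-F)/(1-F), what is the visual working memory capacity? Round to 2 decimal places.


K = S * (H - F) / (1 - F)
H - F = 0.71
1 - F = 0.86
K = 4 * 0.71 / 0.86
= 3.30


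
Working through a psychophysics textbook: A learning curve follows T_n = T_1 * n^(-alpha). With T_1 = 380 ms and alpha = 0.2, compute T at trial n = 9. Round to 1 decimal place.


T_n = 380 * 9^(-0.2)
9^(-0.2) = 0.644394
T_n = 380 * 0.644394
= 244.9 ms


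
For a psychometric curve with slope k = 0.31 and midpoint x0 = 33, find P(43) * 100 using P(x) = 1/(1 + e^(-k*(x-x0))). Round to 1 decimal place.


P(x) = 1/(1 + e^(-0.31*(43 - 33)))
Exponent = -0.31 * 10 = -3.1
e^(-3.1) = 0.045049
P = 1/(1 + 0.045049) = 0.956893
Percentage = 95.7


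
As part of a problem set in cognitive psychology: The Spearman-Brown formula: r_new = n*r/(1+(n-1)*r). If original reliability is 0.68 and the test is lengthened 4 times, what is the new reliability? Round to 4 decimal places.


r_new = n*r / (1 + (n-1)*r)
Numerator = 4 * 0.68 = 2.72
Denominator = 1 + 3 * 0.68 = 3.04
r_new = 2.72 / 3.04
= 0.8947


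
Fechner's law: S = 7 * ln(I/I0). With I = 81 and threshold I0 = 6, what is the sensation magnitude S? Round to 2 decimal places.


S = 7 * ln(81/6)
I/I0 = 13.5
ln(13.5) = 2.6027
S = 7 * 2.6027
= 18.22


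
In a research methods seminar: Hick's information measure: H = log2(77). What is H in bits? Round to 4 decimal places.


H = log2(n)
H = log2(77)
= 6.2668


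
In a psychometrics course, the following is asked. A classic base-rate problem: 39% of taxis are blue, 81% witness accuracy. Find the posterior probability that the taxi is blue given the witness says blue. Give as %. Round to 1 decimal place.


P(blue | says blue) = P(says blue | blue)*P(blue) / [P(says blue | blue)*P(blue) + P(says blue | not blue)*P(not blue)]
Numerator = 0.81 * 0.39 = 0.3159
False identification = 0.19 * 0.61 = 0.1159
P = 0.3159 / (0.3159 + 0.1159)
= 0.3159 / 0.4318
As percentage = 73.2


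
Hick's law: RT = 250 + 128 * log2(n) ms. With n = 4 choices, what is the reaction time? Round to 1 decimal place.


RT = 250 + 128 * log2(4)
log2(4) = 2.0
RT = 250 + 128 * 2.0
= 250 + 256.0
= 506.0 ms


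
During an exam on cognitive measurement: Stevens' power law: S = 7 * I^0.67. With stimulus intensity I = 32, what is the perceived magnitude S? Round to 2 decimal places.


S = 7 * 32^0.67
32^0.67 = 10.1965
S = 7 * 10.1965
= 71.38


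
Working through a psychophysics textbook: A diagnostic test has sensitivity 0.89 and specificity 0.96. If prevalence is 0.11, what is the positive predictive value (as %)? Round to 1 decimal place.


PPV = (sens * prev) / (sens * prev + (1-spec) * (1-prev))
Numerator = 0.89 * 0.11 = 0.0979
P(positive and no disease) = (1 - spec) * (1 - prev) = (1 - 0.96) * (1 - 0.11) = 0.0356
Denominator = 0.0979 + 0.0356 = 0.1335
PPV = 0.0979 / 0.1335 = 0.733333
As percentage = 73.3


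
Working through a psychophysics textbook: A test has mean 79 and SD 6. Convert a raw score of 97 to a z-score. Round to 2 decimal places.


z = (X - mu) / sigma
= (97 - 79) / 6
= 18 / 6
= 3.00


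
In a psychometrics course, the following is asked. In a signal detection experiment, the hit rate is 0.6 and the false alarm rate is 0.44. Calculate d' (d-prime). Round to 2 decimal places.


d' = z(HR) - z(FAR)
z(0.6) = 0.2533
z(0.44) = -0.151
d' = 0.2533 - -0.151
= 0.40


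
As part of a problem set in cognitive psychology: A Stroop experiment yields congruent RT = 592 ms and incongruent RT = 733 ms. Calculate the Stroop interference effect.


Stroop effect = RT(incongruent) - RT(congruent)
= 733 - 592
= 141 ms


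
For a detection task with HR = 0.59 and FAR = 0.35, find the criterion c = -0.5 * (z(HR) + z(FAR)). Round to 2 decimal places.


c = -0.5 * (z(HR) + z(FAR))
z(0.59) = 0.2275
z(0.35) = -0.3853
c = -0.5 * (0.2275 + -0.3853)
= -0.5 * -0.1578
= 0.08


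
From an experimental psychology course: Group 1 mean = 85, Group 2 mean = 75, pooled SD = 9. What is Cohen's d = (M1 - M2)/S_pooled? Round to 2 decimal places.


Cohen's d = (M1 - M2) / S_pooled
= (85 - 75) / 9
= 10 / 9
= 1.11


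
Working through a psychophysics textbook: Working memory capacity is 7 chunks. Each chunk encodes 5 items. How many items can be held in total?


Total items = chunks * items_per_chunk
= 7 * 5
= 35


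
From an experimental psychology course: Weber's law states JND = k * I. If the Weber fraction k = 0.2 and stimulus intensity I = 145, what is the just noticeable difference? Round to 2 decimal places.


JND = k * I
JND = 0.2 * 145
= 29.00


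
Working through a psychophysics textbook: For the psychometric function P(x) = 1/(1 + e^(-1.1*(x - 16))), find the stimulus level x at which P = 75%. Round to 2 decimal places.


At P = 0.75: 0.75 = 1/(1 + e^(-k*(x-x0)))
Solving: e^(-k*(x-x0)) = 1/3
x = x0 + ln(3)/k
ln(3) = 1.0986
x = 16 + 1.0986/1.1
= 16 + 0.9987
= 17.00


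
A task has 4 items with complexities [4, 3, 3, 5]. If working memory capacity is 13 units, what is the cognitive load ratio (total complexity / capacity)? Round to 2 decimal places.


Total complexity = 4 + 3 + 3 + 5 = 15
Load = total / capacity = 15 / 13
= 1.15


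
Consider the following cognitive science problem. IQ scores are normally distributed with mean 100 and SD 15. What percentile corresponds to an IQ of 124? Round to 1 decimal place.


z = (IQ - mean) / SD
z = (124 - 100) / 15 = 1.6
Percentile = Phi(1.6) * 100
Phi(1.6) = 0.945201
= 94.5


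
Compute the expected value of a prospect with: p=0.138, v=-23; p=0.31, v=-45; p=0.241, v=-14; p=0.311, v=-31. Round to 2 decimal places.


EU = sum(p_i * v_i)
0.138 * -23 = -3.174
0.31 * -45 = -13.95
0.241 * -14 = -3.374
0.311 * -31 = -9.641
EU = -3.174 + -13.95 + -3.374 + -9.641
= -30.14


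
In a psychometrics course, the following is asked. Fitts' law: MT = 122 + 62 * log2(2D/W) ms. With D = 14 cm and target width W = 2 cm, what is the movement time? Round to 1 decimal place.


MT = 122 + 62 * log2(2*14/2)
2D/W = 14.0
log2(14.0) = 3.8074
MT = 122 + 62 * 3.8074
= 358.1 ms


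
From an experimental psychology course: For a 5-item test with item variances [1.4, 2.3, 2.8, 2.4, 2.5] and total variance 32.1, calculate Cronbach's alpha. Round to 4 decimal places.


alpha = (k/(k-1)) * (1 - sum(s_i^2)/s_total^2)
sum(item variances) = 11.4
k/(k-1) = 5/4 = 1.25
1 - 11.4/32.1 = 1 - 0.35514 = 0.64486
alpha = 1.25 * 0.64486
= 0.8061


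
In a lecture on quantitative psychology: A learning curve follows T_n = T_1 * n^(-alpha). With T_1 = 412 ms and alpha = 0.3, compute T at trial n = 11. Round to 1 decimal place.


T_n = 412 * 11^(-0.3)
11^(-0.3) = 0.48706
T_n = 412 * 0.48706
= 200.7 ms


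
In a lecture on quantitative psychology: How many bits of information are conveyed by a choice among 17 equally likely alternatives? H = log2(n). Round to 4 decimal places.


H = log2(n)
H = log2(17)
= 4.0875


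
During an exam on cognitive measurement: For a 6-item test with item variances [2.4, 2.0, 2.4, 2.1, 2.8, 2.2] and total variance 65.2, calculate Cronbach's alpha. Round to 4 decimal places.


alpha = (k/(k-1)) * (1 - sum(s_i^2)/s_total^2)
sum(item variances) = 13.9
k/(k-1) = 6/5 = 1.2
1 - 13.9/65.2 = 1 - 0.21319 = 0.78681
alpha = 1.2 * 0.78681
= 0.9442


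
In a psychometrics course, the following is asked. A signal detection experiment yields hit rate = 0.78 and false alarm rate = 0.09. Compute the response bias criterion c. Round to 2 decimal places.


c = -0.5 * (z(HR) + z(FAR))
z(0.78) = 0.7722
z(0.09) = -1.3408
c = -0.5 * (0.7722 + -1.3408)
= -0.5 * -0.5686
= 0.28


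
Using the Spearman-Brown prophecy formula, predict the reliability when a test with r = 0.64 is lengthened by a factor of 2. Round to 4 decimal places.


r_new = n*r / (1 + (n-1)*r)
Numerator = 2 * 0.64 = 1.28
Denominator = 1 + 1 * 0.64 = 1.64
r_new = 1.28 / 1.64
= 0.7805


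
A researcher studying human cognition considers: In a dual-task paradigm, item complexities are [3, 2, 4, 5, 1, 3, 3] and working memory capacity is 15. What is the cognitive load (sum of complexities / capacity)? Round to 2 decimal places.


Total complexity = 3 + 2 + 4 + 5 + 1 + 3 + 3 = 21
Load = total / capacity = 21 / 15
= 1.40


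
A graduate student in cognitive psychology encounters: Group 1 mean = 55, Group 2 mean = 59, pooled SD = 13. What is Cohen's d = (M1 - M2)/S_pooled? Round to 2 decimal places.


Cohen's d = (M1 - M2) / S_pooled
= (55 - 59) / 13
= -4 / 13
= -0.31


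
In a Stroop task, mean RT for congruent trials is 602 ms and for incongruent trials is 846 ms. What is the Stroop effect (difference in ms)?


Stroop effect = RT(incongruent) - RT(congruent)
= 846 - 602
= 244 ms


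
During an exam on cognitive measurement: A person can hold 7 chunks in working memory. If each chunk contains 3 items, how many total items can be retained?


Total items = chunks * items_per_chunk
= 7 * 3
= 21


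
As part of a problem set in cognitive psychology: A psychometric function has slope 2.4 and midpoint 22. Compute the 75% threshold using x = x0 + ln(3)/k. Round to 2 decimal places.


At P = 0.75: 0.75 = 1/(1 + e^(-k*(x-x0)))
Solving: e^(-k*(x-x0)) = 1/3
x = x0 + ln(3)/k
ln(3) = 1.0986
x = 22 + 1.0986/2.4
= 22 + 0.4578
= 22.46


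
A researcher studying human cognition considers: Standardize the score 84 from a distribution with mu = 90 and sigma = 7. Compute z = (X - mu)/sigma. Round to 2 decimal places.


z = (X - mu) / sigma
= (84 - 90) / 7
= -6 / 7
= -0.86


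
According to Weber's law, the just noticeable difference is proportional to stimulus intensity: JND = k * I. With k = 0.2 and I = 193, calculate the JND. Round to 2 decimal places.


JND = k * I
JND = 0.2 * 193
= 38.60


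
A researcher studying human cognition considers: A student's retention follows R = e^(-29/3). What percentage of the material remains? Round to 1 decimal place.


R = e^(-t/S)
-t/S = -29/3 = -9.666667
R = e^(-9.666667) = 6.3e-05
Percentage = 6.3e-05 * 100
= 0.0


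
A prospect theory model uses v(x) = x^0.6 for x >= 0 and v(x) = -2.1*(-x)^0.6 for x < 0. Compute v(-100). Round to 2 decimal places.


Since x = -100 < 0, use v(x) = -lambda*(-x)^alpha
(-x) = 100
100^0.6 = 15.8489
v(-100) = -2.1 * 15.8489
= -33.28


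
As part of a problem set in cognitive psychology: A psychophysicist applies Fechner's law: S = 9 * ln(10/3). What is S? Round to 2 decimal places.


S = 9 * ln(10/3)
I/I0 = 3.333333
ln(3.333333) = 1.204
S = 9 * 1.204
= 10.84


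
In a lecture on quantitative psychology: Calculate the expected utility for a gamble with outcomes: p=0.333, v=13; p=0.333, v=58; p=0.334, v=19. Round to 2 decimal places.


EU = sum(p_i * v_i)
0.333 * 13 = 4.329
0.333 * 58 = 19.314
0.334 * 19 = 6.346
EU = 4.329 + 19.314 + 6.346
= 29.99


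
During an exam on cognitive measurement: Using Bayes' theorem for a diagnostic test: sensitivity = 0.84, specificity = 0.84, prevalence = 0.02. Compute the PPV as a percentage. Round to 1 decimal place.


PPV = (sens * prev) / (sens * prev + (1-spec) * (1-prev))
Numerator = 0.84 * 0.02 = 0.0168
P(positive and no disease) = (1 - spec) * (1 - prev) = (1 - 0.84) * (1 - 0.02) = 0.1568
Denominator = 0.0168 + 0.1568 = 0.1736
PPV = 0.0168 / 0.1736 = 0.096774
As percentage = 9.7


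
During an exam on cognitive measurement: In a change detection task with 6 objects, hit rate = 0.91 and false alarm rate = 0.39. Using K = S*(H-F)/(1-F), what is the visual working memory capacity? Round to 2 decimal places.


K = S * (H - F) / (1 - F)
H - F = 0.52
1 - F = 0.61
K = 6 * 0.52 / 0.61
= 5.11


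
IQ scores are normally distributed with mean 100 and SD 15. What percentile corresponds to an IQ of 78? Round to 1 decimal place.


z = (IQ - mean) / SD
z = (78 - 100) / 15 = -1.4667
Percentile = Phi(-1.4667) * 100
Phi(-1.4667) = 0.071229
= 7.1


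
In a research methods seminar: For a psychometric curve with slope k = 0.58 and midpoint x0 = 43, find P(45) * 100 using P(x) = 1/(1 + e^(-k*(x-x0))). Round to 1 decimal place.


P(x) = 1/(1 + e^(-0.58*(45 - 43)))
Exponent = -0.58 * 2 = -1.16
e^(-1.16) = 0.313486
P = 1/(1 + 0.313486) = 0.761333
Percentage = 76.1


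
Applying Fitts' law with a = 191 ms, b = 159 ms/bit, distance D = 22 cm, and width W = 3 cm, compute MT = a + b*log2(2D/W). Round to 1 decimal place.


MT = 191 + 159 * log2(2*22/3)
2D/W = 14.666667
log2(14.666667) = 3.8745
MT = 191 + 159 * 3.8745
= 807.0 ms


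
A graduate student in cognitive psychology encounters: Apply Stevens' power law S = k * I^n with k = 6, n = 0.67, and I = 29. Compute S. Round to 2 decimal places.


S = 6 * 29^0.67
29^0.67 = 9.5457
S = 6 * 9.5457
= 57.27


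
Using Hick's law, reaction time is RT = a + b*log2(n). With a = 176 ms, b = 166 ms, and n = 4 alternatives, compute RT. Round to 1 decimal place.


RT = 176 + 166 * log2(4)
log2(4) = 2.0
RT = 176 + 166 * 2.0
= 176 + 332.0
= 508.0 ms


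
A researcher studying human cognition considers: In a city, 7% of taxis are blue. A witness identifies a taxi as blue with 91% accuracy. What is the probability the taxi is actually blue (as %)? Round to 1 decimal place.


P(blue | says blue) = P(says blue | blue)*P(blue) / [P(says blue | blue)*P(blue) + P(says blue | not blue)*P(not blue)]
Numerator = 0.91 * 0.07 = 0.0637
False identification = 0.09 * 0.93 = 0.0837
P = 0.0637 / (0.0637 + 0.0837)
= 0.0637 / 0.1474
As percentage = 43.2


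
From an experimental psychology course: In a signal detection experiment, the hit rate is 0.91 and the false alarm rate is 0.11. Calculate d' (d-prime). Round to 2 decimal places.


d' = z(HR) - z(FAR)
z(0.91) = 1.3408
z(0.11) = -1.2265
d' = 1.3408 - -1.2265
= 2.57


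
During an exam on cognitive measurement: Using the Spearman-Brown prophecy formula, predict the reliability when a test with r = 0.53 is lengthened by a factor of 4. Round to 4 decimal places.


r_new = n*r / (1 + (n-1)*r)
Numerator = 4 * 0.53 = 2.12
Denominator = 1 + 3 * 0.53 = 2.59
r_new = 2.12 / 2.59
= 0.8185


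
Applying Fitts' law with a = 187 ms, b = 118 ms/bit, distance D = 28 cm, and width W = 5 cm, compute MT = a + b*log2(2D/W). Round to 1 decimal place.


MT = 187 + 118 * log2(2*28/5)
2D/W = 11.2
log2(11.2) = 3.4854
MT = 187 + 118 * 3.4854
= 598.3 ms


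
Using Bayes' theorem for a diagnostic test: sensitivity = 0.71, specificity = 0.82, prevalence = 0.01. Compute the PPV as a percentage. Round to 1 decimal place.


PPV = (sens * prev) / (sens * prev + (1-spec) * (1-prev))
Numerator = 0.71 * 0.01 = 0.0071
P(positive and no disease) = (1 - spec) * (1 - prev) = (1 - 0.82) * (1 - 0.01) = 0.1782
Denominator = 0.0071 + 0.1782 = 0.1853
PPV = 0.0071 / 0.1853 = 0.038316
As percentage = 3.8


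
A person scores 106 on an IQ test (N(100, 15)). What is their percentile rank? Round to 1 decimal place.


z = (IQ - mean) / SD
z = (106 - 100) / 15 = 0.4
Percentile = Phi(0.4) * 100
Phi(0.4) = 0.655422
= 65.5


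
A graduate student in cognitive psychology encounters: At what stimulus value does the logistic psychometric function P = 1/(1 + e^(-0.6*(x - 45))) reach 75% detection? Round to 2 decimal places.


At P = 0.75: 0.75 = 1/(1 + e^(-k*(x-x0)))
Solving: e^(-k*(x-x0)) = 1/3
x = x0 + ln(3)/k
ln(3) = 1.0986
x = 45 + 1.0986/0.6
= 45 + 1.831
= 46.83


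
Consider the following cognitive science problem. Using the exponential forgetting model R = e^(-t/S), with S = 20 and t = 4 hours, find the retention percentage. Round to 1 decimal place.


R = e^(-t/S)
-t/S = -4/20 = -0.2
R = e^(-0.2) = 0.818731
Percentage = 0.818731 * 100
= 81.9


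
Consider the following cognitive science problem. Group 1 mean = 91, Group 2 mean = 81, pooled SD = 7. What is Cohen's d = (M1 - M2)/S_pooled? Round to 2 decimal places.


Cohen's d = (M1 - M2) / S_pooled
= (91 - 81) / 7
= 10 / 7
= 1.43


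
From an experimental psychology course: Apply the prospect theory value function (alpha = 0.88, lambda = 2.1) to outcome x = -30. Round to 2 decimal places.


Since x = -30 < 0, use v(x) = -lambda*(-x)^alpha
(-x) = 30
30^0.88 = 19.9465
v(-30) = -2.1 * 19.9465
= -41.89


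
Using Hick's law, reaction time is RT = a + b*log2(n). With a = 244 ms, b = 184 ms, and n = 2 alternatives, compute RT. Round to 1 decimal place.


RT = 244 + 184 * log2(2)
log2(2) = 1.0
RT = 244 + 184 * 1.0
= 244 + 184.0
= 428.0 ms


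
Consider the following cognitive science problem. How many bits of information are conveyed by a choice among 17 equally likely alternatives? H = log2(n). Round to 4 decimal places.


H = log2(n)
H = log2(17)
= 4.0875


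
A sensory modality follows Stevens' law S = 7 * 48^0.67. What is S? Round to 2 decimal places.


S = 7 * 48^0.67
48^0.67 = 13.3792
S = 7 * 13.3792
= 93.65


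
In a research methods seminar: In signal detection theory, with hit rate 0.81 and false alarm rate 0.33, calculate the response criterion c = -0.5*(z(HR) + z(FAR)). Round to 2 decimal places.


c = -0.5 * (z(HR) + z(FAR))
z(0.81) = 0.8779
z(0.33) = -0.4399
c = -0.5 * (0.8779 + -0.4399)
= -0.5 * 0.438
= -0.22


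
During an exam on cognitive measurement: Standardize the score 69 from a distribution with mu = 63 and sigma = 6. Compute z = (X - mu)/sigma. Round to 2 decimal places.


z = (X - mu) / sigma
= (69 - 63) / 6
= 6 / 6
= 1.00


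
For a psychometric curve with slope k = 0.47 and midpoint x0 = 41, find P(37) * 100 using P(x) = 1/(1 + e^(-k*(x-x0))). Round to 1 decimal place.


P(x) = 1/(1 + e^(-0.47*(37 - 41)))
Exponent = -0.47 * -4 = 1.88
e^(1.88) = 6.553505
P = 1/(1 + 6.553505) = 0.132389
Percentage = 13.2


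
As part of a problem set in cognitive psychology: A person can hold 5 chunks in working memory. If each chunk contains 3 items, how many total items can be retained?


Total items = chunks * items_per_chunk
= 5 * 3
= 15


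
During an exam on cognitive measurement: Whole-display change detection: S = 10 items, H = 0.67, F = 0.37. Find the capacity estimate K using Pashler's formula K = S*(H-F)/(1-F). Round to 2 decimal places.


K = S * (H - F) / (1 - F)
H - F = 0.3
1 - F = 0.63
K = 10 * 0.3 / 0.63
= 4.76


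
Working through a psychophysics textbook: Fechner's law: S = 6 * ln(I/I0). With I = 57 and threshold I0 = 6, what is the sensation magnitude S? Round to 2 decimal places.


S = 6 * ln(57/6)
I/I0 = 9.5
ln(9.5) = 2.2513
S = 6 * 2.2513
= 13.51


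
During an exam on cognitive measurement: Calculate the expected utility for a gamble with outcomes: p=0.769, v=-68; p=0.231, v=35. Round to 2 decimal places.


EU = sum(p_i * v_i)
0.769 * -68 = -52.292
0.231 * 35 = 8.085
EU = -52.292 + 8.085
= -44.21


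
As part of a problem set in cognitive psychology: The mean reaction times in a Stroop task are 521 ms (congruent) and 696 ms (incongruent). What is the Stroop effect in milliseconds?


Stroop effect = RT(incongruent) - RT(congruent)
= 696 - 521
= 175 ms


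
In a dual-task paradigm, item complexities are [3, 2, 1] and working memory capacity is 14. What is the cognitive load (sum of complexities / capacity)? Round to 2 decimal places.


Total complexity = 3 + 2 + 1 = 6
Load = total / capacity = 6 / 14
= 0.43


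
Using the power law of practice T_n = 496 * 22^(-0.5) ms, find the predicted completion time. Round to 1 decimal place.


T_n = 496 * 22^(-0.5)
22^(-0.5) = 0.213201
T_n = 496 * 0.213201
= 105.7 ms


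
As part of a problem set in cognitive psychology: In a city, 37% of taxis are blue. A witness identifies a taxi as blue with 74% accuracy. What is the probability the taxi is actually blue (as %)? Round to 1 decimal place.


P(blue | says blue) = P(says blue | blue)*P(blue) / [P(says blue | blue)*P(blue) + P(says blue | not blue)*P(not blue)]
Numerator = 0.74 * 0.37 = 0.2738
False identification = 0.26 * 0.63 = 0.1638
P = 0.2738 / (0.2738 + 0.1638)
= 0.2738 / 0.4376
As percentage = 62.6


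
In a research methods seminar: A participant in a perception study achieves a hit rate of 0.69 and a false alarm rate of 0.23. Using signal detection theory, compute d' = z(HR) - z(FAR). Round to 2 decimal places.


d' = z(HR) - z(FAR)
z(0.69) = 0.4959
z(0.23) = -0.7388
d' = 0.4959 - -0.7388
= 1.23


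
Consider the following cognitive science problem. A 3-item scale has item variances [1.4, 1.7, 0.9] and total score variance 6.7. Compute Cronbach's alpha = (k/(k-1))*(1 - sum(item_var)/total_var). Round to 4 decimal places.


alpha = (k/(k-1)) * (1 - sum(s_i^2)/s_total^2)
sum(item variances) = 4.0
k/(k-1) = 3/2 = 1.5
1 - 4.0/6.7 = 1 - 0.597015 = 0.402985
alpha = 1.5 * 0.402985
= 0.6045
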